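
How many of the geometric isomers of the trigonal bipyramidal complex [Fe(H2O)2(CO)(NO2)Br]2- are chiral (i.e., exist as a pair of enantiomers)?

Systematic enumeration (placing each ligand type in turn and discarding arrangements equivalent by rotation or reflection) gives 7 geometric isomers.
Of these, 3 lack any improper symmetry element and so occur as enantiomeric pairs, giving 7 + 3 = 10 stereoisomers in total.

3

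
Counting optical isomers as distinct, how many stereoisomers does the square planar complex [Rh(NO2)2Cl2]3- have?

2

A square has two trans pairs of vertices; adjacent vertices are cis.
The distinct arrangements are (2 in all): NO2 cis; NO2 trans.
Each arrangement has an internal mirror plane or centre of symmetry, so none is chiral.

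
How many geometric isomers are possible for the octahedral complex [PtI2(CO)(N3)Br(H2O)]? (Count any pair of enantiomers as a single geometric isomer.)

An octahedron has six vertices in three trans pairs; every non-trans pair is cis.
Exhaustive case analysis gives 9 geometric isomers.

9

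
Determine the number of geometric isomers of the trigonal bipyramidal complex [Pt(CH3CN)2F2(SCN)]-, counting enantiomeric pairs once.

5

A trigonal bipyramid has two axial and three equatorial sites, which are chemically inequivalent.
Exhaustive case analysis gives 5 geometric isomers.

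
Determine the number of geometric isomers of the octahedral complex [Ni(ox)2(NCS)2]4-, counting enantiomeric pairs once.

2

The six octahedral sites form three mutually perpendicular trans pairs.
Each ox is bidentate and must span two cis positions.
The distinct arrangements are (2 in all): NCS trans; NCS cis (chiral).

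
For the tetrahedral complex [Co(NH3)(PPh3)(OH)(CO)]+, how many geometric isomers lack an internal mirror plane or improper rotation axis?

1

All four vertices of a tetrahedron are equivalent and mutually adjacent, so cis/trans isomerism cannot arise.
Only one geometric arrangement is possible; it has no improper symmetry element, so it exists as a pair of enantiomers (2 stereoisomers).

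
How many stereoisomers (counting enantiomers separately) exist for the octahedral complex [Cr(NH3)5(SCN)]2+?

1

The six octahedral sites form three mutually perpendicular trans pairs.
Only one geometric arrangement is possible.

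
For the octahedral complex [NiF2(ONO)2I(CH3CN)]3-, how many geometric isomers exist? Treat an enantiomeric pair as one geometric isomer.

There are 6 geometric isomers: F cis, ONO trans; F cis, ONO cis (3 arrangements, 2 chiral); F trans, ONO trans; F trans, ONO cis.

6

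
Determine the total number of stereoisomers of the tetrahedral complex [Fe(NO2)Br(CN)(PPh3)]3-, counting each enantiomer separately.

All four vertices of a tetrahedron are equivalent and mutually adjacent, so cis/trans isomerism cannot arise.
Only one geometric arrangement is possible; it has no improper symmetry element, so it exists as a pair of enantiomers (2 stereoisomers).

2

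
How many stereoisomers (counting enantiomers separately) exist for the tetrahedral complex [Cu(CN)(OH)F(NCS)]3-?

In a tetrahedral complex all four positions are equivalent and every pair of ligands is adjacent — there is no cis/trans distinction.
Only one geometric arrangement is possible; it has no improper symmetry element, so it exists as a pair of enantiomers (2 stereoisomers).

2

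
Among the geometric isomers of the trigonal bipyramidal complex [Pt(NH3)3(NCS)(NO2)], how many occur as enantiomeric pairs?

A trigonal bipyramid has two axial and three equatorial sites, which are chemically inequivalent.
There are 4 geometric isomers: NCS axial, NO2 equatorial; NCS axial, NO2 axial; NCS equatorial, NO2 equatorial; NCS equatorial, NO2 axial.
Each arrangement has an internal mirror plane or centre of symmetry, so none is chiral.

0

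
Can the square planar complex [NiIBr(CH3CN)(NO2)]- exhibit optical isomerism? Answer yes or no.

In a square planar complex each vertex has one trans partner and two cis neighbours.
Systematic placement gives 3 geometric isomers: (Br/I trans, CH3CN/NO2 trans); (Br/NO2 trans, CH3CN/I trans); (Br/CH3CN trans, I/NO2 trans).
Each arrangement has an internal mirror plane or centre of symmetry, so none is chiral.

no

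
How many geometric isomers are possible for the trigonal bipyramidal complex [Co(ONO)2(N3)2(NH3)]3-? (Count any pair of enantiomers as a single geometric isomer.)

5

Systematic enumeration (placing each ligand type in turn and discarding arrangements equivalent by rotation or reflection) gives 5 geometric isomers.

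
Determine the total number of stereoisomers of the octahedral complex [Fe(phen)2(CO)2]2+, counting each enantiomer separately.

3

Each phen is bidentate and must span two cis positions.
The distinct arrangements are (2 in all): CO trans; CO cis (chiral).
One of these lacks any improper symmetry element and so occurs as an enantiomeric pair, giving 2 + 1 = 3 stereoisomers in total.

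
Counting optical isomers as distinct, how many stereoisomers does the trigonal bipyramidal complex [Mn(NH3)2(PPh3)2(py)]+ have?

Exhaustive case analysis gives 5 geometric isomers.
One of these lacks any improper symmetry element and so occurs as an enantiomeric pair, giving 5 + 1 = 6 stereoisomers in total.

6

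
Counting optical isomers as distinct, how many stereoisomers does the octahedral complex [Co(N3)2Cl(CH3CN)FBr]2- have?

15

An octahedron has six vertices in three trans pairs; every non-trans pair is cis.
Systematic enumeration (placing each ligand type in turn and discarding arrangements equivalent by rotation or reflection) gives 9 geometric isomers.
Of these, 6 lack any improper symmetry element and so occur as enantiomeric pairs, giving 9 + 6 = 15 stereoisomers in total.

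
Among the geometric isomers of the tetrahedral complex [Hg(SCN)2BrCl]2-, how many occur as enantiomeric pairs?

In a tetrahedral complex all four positions are equivalent and every pair of ligands is adjacent — there is no cis/trans distinction.
Only one geometric arrangement is possible.

0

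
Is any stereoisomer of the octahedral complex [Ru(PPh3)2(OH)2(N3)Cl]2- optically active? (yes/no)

yes

In an octahedral complex each vertex has one trans partner and four cis neighbours.
There are 6 geometric isomers: PPh3 trans, OH trans; PPh3 cis, OH cis (3 arrangements, 2 chiral); PPh3 trans, OH cis; PPh3 cis, OH trans.
Of these, 2 lack any improper symmetry element and so occur as enantiomeric pairs, giving 6 + 2 = 8 stereoisomers in total.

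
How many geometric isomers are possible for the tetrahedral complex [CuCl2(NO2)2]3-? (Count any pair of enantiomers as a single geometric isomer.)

All four vertices of a tetrahedron are equivalent and mutually adjacent, so cis/trans isomerism cannot arise.
Only one geometric arrangement is possible.

1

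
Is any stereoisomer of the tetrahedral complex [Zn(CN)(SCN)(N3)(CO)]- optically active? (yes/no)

yes

In a tetrahedral complex all four positions are equivalent and every pair of ligands is adjacent — there is no cis/trans distinction.
Only one geometric arrangement is possible; it has no improper symmetry element, so it exists as a pair of enantiomers (2 stereoisomers).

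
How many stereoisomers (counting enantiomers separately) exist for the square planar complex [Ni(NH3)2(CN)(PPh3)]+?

In a square planar complex each vertex has one trans partner and two cis neighbours.
Systematic placement gives 2 geometric isomers: NH3 cis; NH3 trans.
Each arrangement has an internal mirror plane or centre of symmetry, so none is chiral.

2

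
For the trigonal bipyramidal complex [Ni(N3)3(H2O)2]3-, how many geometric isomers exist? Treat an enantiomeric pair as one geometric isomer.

3

In a trigonal bipyramid the two axial positions differ from the three equatorial ones.
Working through the distinct placements yields 3 geometric isomers: H2O both axial; H2O one axial, one equatorial; H2O both equatorial.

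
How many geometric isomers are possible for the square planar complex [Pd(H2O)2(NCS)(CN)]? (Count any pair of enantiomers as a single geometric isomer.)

In a square planar complex each vertex has one trans partner and two cis neighbours.
There are 2 geometric isomers: H2O cis; H2O trans.

2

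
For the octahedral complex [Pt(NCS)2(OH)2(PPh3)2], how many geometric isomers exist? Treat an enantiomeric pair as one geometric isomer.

In an octahedral complex each vertex has one trans partner and four cis neighbours.
The distinct arrangements are (5 in all): NCS trans, OH trans, PPh3 trans; NCS trans, OH cis, PPh3 cis; NCS cis, OH cis, PPh3 trans; NCS cis, OH cis, PPh3 cis (chiral); NCS cis, OH trans, PPh3 cis.

5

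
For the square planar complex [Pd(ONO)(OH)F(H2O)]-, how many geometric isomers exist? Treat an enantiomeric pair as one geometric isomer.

3

Systematic placement gives 3 geometric isomers: (F/OH trans, H2O/ONO trans); (F/ONO trans, H2O/OH trans); (F/H2O trans, OH/ONO trans).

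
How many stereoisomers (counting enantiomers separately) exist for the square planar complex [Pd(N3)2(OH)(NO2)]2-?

2

In a square planar complex each vertex has one trans partner and two cis neighbours.
Systematic placement gives 2 geometric isomers: N3 cis; N3 trans.
Each arrangement has an internal mirror plane or centre of symmetry, so none is chiral.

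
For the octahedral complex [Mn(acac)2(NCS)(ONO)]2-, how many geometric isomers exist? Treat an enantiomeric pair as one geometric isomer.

2

An octahedron has six vertices in three trans pairs; every non-trans pair is cis.
Each acac is bidentate and must span two cis positions.
There are 2 geometric isomers: NCS and ONO mutually trans; NCS and ONO mutually cis (chiral).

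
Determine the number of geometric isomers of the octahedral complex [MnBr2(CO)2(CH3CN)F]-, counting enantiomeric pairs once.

6

In an octahedral complex each vertex has one trans partner and four cis neighbours.
The distinct arrangements are (6 in all): Br trans, CO cis; Br trans, CO trans; Br cis, CO cis (3 arrangements, 2 chiral); Br cis, CO trans.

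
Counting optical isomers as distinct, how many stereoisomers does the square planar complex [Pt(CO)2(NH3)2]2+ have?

2

In a square planar complex each vertex has one trans partner and two cis neighbours.
There are 2 geometric isomers: CO cis; CO trans.
Each arrangement has an internal mirror plane or centre of symmetry, so none is chiral.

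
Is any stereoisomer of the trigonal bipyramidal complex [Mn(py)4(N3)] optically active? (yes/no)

no

A trigonal bipyramid has two axial and three equatorial sites, which are chemically inequivalent.
Systematic placement gives 2 geometric isomers: N3 axial; N3 equatorial.
Each arrangement has an internal mirror plane or centre of symmetry, so none is chiral.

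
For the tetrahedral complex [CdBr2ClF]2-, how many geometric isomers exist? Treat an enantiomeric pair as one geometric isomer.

1

In a tetrahedral complex all four positions are equivalent and every pair of ligands is adjacent — there is no cis/trans distinction.
Only one geometric arrangement is possible.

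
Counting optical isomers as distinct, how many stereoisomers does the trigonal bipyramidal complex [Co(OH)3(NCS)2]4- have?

3

A trigonal bipyramid has two axial and three equatorial sites, which are chemically inequivalent.
Working through the distinct placements yields 3 geometric isomers: NCS both axial; NCS one axial, one equatorial; NCS both equatorial.
Each arrangement has an internal mirror plane or centre of symmetry, so none is chiral.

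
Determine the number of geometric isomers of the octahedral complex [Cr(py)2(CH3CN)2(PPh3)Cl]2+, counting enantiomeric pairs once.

6

The six octahedral sites form three mutually perpendicular trans pairs.
There are 6 geometric isomers: py trans, CH3CN trans; py cis, CH3CN trans; py trans, CH3CN cis; py cis, CH3CN cis (3 arrangements, 2 chiral).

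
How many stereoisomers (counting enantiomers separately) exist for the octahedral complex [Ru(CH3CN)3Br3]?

Working through the distinct placements yields 2 geometric isomers: CH3CN mer; CH3CN fac.
Each arrangement has an internal mirror plane or centre of symmetry, so none is chiral.

2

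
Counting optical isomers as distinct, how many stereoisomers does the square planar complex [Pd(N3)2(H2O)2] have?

Systematic placement gives 2 geometric isomers: N3 cis; N3 trans.
Each arrangement has an internal mirror plane or centre of symmetry, so none is chiral.

2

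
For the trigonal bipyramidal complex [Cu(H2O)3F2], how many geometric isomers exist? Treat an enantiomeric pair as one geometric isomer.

3

A trigonal bipyramid has two axial and three equatorial sites, which are chemically inequivalent.
Working through the distinct placements yields 3 geometric isomers: F both axial; F one axial, one equatorial; F both equatorial.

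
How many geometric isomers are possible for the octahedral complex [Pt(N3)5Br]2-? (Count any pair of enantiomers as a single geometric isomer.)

1

In an octahedral complex each vertex has one trans partner and four cis neighbours.
Only one geometric arrangement is possible.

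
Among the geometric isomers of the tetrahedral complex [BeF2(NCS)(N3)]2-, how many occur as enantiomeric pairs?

0

All four vertices of a tetrahedron are equivalent and mutually adjacent, so cis/trans isomerism cannot arise.
Only one geometric arrangement is possible.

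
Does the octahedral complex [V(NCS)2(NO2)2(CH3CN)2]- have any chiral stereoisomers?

yes

Systematic placement gives 5 geometric isomers: NCS trans, NO2 trans, CH3CN trans; NCS cis, NO2 cis, CH3CN trans; NCS cis, NO2 trans, CH3CN cis; NCS cis, NO2 cis, CH3CN cis (chiral); NCS trans, NO2 cis, CH3CN cis.
One of these lacks any improper symmetry element and so occurs as an enantiomeric pair, giving 5 + 1 = 6 stereoisomers in total.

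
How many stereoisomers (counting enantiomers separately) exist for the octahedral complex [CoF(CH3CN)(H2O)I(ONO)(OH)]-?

30

Exhaustive case analysis gives 15 geometric isomers.
Of these, 15 lack any improper symmetry element and so occur as enantiomeric pairs, giving 15 + 15 = 30 stereoisomers in total.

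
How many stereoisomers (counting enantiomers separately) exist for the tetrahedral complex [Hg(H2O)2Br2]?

In a tetrahedral complex all four positions are equivalent and every pair of ligands is adjacent — there is no cis/trans distinction.
Only one geometric arrangement is possible.

1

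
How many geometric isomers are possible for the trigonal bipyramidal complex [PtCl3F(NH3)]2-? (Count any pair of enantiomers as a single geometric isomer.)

In a trigonal bipyramid the two axial positions differ from the three equatorial ones.
Working through the distinct placements yields 4 geometric isomers: F equatorial, NH3 equatorial; F axial, NH3 equatorial; F equatorial, NH3 axial; F axial, NH3 axial.

4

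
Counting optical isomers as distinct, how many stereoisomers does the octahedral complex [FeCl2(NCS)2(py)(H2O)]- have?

8

In an octahedral complex each vertex has one trans partner and four cis neighbours.
Working through the distinct placements yields 6 geometric isomers: Cl trans, NCS cis; Cl trans, NCS trans; Cl cis, NCS cis (3 arrangements, 2 chiral); Cl cis, NCS trans.
Of these, 2 lack any improper symmetry element and so occur as enantiomeric pairs, giving 6 + 2 = 8 stereoisomers in total.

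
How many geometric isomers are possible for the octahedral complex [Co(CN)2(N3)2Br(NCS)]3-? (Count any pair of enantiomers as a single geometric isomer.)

6

The distinct arrangements are (6 in all): CN cis, N3 cis (3 arrangements, 2 chiral); CN cis, N3 trans; CN trans, N3 cis; CN trans, N3 trans.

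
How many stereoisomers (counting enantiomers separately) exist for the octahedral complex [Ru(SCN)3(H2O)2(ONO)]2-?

An octahedron has six vertices in three trans pairs; every non-trans pair is cis.
The distinct arrangements are (3 in all): SCN mer, H2O trans; SCN mer, H2O cis; SCN fac, H2O cis.
Each arrangement has an internal mirror plane or centre of symmetry, so none is chiral.

3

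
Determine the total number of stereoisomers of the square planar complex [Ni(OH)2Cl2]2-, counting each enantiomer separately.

2

A square has two trans pairs of vertices; adjacent vertices are cis.
The distinct arrangements are (2 in all): OH cis; OH trans.
Each arrangement has an internal mirror plane or centre of symmetry, so none is chiral.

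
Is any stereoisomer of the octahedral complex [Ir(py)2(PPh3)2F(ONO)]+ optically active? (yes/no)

The six octahedral sites form three mutually perpendicular trans pairs.
Working through the distinct placements yields 6 geometric isomers: py trans, PPh3 trans; py cis, PPh3 cis (3 arrangements, 2 chiral); py trans, PPh3 cis; py cis, PPh3 trans.
Of these, 2 lack any improper symmetry element and so occur as enantiomeric pairs, giving 6 + 2 = 8 stereoisomers in total.

yes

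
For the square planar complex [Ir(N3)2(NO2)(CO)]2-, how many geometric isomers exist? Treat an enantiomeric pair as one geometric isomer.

In a square planar complex each vertex has one trans partner and two cis neighbours.
There are 2 geometric isomers: N3 cis; N3 trans.

2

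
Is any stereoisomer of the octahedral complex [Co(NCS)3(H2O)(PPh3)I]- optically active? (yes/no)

There are 4 geometric isomers: NCS mer (3 arrangements); NCS fac (chiral).
One of these lacks any improper symmetry element and so occurs as an enantiomeric pair, giving 4 + 1 = 5 stereoisomers in total.

yes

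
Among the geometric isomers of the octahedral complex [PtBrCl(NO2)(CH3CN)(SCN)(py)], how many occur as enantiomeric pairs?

The six octahedral sites form three mutually perpendicular trans pairs.
Systematic enumeration (placing each ligand type in turn and discarding arrangements equivalent by rotation or reflection) gives 15 geometric isomers.
Of these, 15 lack any improper symmetry element and so occur as enantiomeric pairs, giving 15 + 15 = 30 stereoisomers in total.

15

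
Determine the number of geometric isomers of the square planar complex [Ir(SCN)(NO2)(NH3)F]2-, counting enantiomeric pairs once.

In a square planar complex each vertex has one trans partner and two cis neighbours.
Working through the distinct placements yields 3 geometric isomers: (F/NO2 trans, NH3/SCN trans); (F/SCN trans, NH3/NO2 trans); (F/NH3 trans, NO2/SCN trans).

3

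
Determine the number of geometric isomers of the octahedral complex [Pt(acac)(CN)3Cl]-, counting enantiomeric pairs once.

In an octahedral complex each vertex has one trans partner and four cis neighbours.
Each acac is bidentate and must span two cis positions.
Systematic placement gives 2 geometric isomers: CN mer; CN fac.

2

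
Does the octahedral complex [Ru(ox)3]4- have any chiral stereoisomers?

Each ox is bidentate and must span two cis positions.
Only one geometric arrangement is possible; it has no improper symmetry element, so it exists as a pair of enantiomers (2 stereoisomers).

yes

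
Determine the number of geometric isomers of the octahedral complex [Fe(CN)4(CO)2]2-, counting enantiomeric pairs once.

2

The six octahedral sites form three mutually perpendicular trans pairs.
Systematic placement gives 2 geometric isomers: CO trans; CO cis.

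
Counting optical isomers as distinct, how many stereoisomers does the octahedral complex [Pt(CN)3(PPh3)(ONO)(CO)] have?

5

The distinct arrangements are (4 in all): CN mer (3 arrangements); CN fac (chiral).
One of these lacks any improper symmetry element and so occurs as an enantiomeric pair, giving 4 + 1 = 5 stereoisomers in total.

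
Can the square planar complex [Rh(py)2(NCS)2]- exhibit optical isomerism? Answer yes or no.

no

Working through the distinct placements yields 2 geometric isomers: py cis; py trans.
Each arrangement has an internal mirror plane or centre of symmetry, so none is chiral.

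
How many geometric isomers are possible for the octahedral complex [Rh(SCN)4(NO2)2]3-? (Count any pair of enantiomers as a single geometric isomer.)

An octahedron has six vertices in three trans pairs; every non-trans pair is cis.
Systematic placement gives 2 geometric isomers: NO2 trans; NO2 cis.

2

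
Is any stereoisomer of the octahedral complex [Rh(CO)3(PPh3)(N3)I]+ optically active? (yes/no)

The six octahedral sites form three mutually perpendicular trans pairs.
There are 4 geometric isomers: CO mer (3 arrangements); CO fac (chiral).
One of these lacks any improper symmetry element and so occurs as an enantiomeric pair, giving 4 + 1 = 5 stereoisomers in total.

yes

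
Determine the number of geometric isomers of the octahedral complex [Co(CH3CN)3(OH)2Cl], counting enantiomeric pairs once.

An octahedron has six vertices in three trans pairs; every non-trans pair is cis.
The distinct arrangements are (3 in all): CH3CN mer, OH trans; CH3CN mer, OH cis; CH3CN fac, OH cis.

3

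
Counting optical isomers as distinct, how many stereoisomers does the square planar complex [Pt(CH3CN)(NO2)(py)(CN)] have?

A square has two trans pairs of vertices; adjacent vertices are cis.
The distinct arrangements are (3 in all): (CH3CN/NO2 trans, CN/py trans); (CH3CN/py trans, CN/NO2 trans); (CH3CN/CN trans, NO2/py trans).
Each arrangement has an internal mirror plane or centre of symmetry, so none is chiral.

3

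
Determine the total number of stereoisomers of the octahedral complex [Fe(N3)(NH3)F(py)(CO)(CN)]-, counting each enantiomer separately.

30

Placing the ligands in turn and identifying arrangements related by rotation or reflection leaves 15 distinct geometric isomers.
Of these, 15 lack any improper symmetry element and so occur as enantiomeric pairs, giving 15 + 15 = 30 stereoisomers in total.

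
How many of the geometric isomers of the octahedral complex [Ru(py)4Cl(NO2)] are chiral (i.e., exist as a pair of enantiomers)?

An octahedron has six vertices in three trans pairs; every non-trans pair is cis.
Working through the distinct placements yields 2 geometric isomers: Cl and NO2 mutually trans; Cl and NO2 mutually cis.
Each arrangement has an internal mirror plane or centre of symmetry, so none is chiral.

0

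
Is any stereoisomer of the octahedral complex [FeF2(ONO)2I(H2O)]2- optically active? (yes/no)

yes

An octahedron has six vertices in three trans pairs; every non-trans pair is cis.
Working through the distinct placements yields 6 geometric isomers: F trans, ONO trans; F trans, ONO cis; F cis, ONO trans; F cis, ONO cis (3 arrangements, 2 chiral).
Of these, 2 lack any improper symmetry element and so occur as enantiomeric pairs, giving 6 + 2 = 8 stereoisomers in total.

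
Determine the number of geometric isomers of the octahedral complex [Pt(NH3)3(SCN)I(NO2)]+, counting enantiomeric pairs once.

4

An octahedron has six vertices in three trans pairs; every non-trans pair is cis.
The distinct arrangements are (4 in all): NH3 mer (3 arrangements); NH3 fac (chiral).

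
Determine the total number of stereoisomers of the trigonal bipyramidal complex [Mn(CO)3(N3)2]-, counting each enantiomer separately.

Working through the distinct placements yields 3 geometric isomers: N3 both equatorial; N3 one axial, one equatorial; N3 both axial.
Each arrangement has an internal mirror plane or centre of symmetry, so none is chiral.

3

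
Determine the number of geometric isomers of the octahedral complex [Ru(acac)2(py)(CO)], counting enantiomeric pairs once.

An octahedron has six vertices in three trans pairs; every non-trans pair is cis.
Each acac is bidentate and must span two cis positions.
Systematic placement gives 2 geometric isomers: py and CO mutually cis (chiral); py and CO mutually trans.

2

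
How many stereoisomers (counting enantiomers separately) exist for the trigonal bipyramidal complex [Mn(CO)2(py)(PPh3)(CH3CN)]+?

In a trigonal bipyramid the two axial positions differ from the three equatorial ones.
Systematic enumeration (placing each ligand type in turn and discarding arrangements equivalent by rotation or reflection) gives 7 geometric isomers.
Of these, 3 lack any improper symmetry element and so occur as enantiomeric pairs, giving 7 + 3 = 10 stereoisomers in total.

10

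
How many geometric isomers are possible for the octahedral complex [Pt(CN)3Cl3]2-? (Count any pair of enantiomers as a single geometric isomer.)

Working through the distinct placements yields 2 geometric isomers: CN mer; CN fac.

2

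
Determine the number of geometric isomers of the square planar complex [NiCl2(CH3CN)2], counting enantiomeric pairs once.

In a square planar complex each vertex has one trans partner and two cis neighbours.
The distinct arrangements are (2 in all): Cl cis; Cl trans.

2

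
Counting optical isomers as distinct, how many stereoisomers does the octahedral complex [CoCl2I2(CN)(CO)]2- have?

There are 6 geometric isomers: Cl trans, I trans; Cl cis, I cis (3 arrangements, 2 chiral); Cl cis, I trans; Cl trans, I cis.
Of these, 2 lack any improper symmetry element and so occur as enantiomeric pairs, giving 6 + 2 = 8 stereoisomers in total.

8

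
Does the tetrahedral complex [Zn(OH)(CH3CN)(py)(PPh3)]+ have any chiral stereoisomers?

yes

In a tetrahedral complex all four positions are equivalent and every pair of ligands is adjacent — there is no cis/trans distinction.
Only one geometric arrangement is possible; it has no improper symmetry element, so it exists as a pair of enantiomers (2 stereoisomers).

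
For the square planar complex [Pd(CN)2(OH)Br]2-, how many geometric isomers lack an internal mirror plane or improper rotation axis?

0

A square has two trans pairs of vertices; adjacent vertices are cis.
Working through the distinct placements yields 2 geometric isomers: CN cis; CN trans.
Each arrangement has an internal mirror plane or centre of symmetry, so none is chiral.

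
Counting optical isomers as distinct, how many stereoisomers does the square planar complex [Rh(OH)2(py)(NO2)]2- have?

In a square planar complex each vertex has one trans partner and two cis neighbours.
Systematic placement gives 2 geometric isomers: OH cis; OH trans.
Each arrangement has an internal mirror plane or centre of symmetry, so none is chiral.

2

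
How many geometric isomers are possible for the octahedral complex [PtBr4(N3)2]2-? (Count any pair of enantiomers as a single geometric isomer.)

2

An octahedron has six vertices in three trans pairs; every non-trans pair is cis.
Systematic placement gives 2 geometric isomers: N3 trans; N3 cis.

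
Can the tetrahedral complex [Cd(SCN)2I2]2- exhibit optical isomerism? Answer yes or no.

All four vertices of a tetrahedron are equivalent and mutually adjacent, so cis/trans isomerism cannot arise.
Only one geometric arrangement is possible.

no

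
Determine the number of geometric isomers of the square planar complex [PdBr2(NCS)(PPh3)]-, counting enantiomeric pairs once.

A square has two trans pairs of vertices; adjacent vertices are cis.
Working through the distinct placements yields 2 geometric isomers: Br cis; Br trans.

2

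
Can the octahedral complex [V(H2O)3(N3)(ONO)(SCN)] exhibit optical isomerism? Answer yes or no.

In an octahedral complex each vertex has one trans partner and four cis neighbours.
There are 4 geometric isomers: H2O mer (3 arrangements); H2O fac (chiral).
One of these lacks any improper symmetry element and so occurs as an enantiomeric pair, giving 4 + 1 = 5 stereoisomers in total.

yes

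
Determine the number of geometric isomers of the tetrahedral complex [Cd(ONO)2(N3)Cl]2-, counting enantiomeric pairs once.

In a tetrahedral complex all four positions are equivalent and every pair of ligands is adjacent — there is no cis/trans distinction.
Only one geometric arrangement is possible.

1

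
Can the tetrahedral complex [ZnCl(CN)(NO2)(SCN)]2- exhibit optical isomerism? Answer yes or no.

yes

All four vertices of a tetrahedron are equivalent and mutually adjacent, so cis/trans isomerism cannot arise.
Only one geometric arrangement is possible; it has no improper symmetry element, so it exists as a pair of enantiomers (2 stereoisomers).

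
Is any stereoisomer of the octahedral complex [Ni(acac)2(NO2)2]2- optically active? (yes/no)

Each acac is bidentate and must span two cis positions.
There are 2 geometric isomers: NO2 trans; NO2 cis (chiral).
One of these lacks any improper symmetry element and so occurs as an enantiomeric pair, giving 2 + 1 = 3 stereoisomers in total.

yes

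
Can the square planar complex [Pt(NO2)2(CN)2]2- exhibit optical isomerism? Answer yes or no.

In a square planar complex each vertex has one trans partner and two cis neighbours.
Working through the distinct placements yields 2 geometric isomers: NO2 cis; NO2 trans.
Each arrangement has an internal mirror plane or centre of symmetry, so none is chiral.

no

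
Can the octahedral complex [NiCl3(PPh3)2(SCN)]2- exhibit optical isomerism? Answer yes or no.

no

The six octahedral sites form three mutually perpendicular trans pairs.
The distinct arrangements are (3 in all): Cl mer, PPh3 cis; Cl mer, PPh3 trans; Cl fac, PPh3 cis.
Each arrangement has an internal mirror plane or centre of symmetry, so none is chiral.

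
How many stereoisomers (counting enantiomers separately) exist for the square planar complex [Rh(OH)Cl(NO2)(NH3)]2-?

A square has two trans pairs of vertices; adjacent vertices are cis.
There are 3 geometric isomers: (Cl/NO2 trans, NH3/OH trans); (Cl/OH trans, NH3/NO2 trans); (Cl/NH3 trans, NO2/OH trans).
Each arrangement has an internal mirror plane or centre of symmetry, so none is chiral.

3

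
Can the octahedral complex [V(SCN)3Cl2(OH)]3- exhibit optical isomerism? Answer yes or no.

no

An octahedron has six vertices in three trans pairs; every non-trans pair is cis.
Working through the distinct placements yields 3 geometric isomers: SCN mer, Cl trans; SCN mer, Cl cis; SCN fac, Cl cis.
Each arrangement has an internal mirror plane or centre of symmetry, so none is chiral.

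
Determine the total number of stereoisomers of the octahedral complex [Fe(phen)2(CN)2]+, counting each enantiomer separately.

3

Each phen is bidentate and must span two cis positions.
Working through the distinct placements yields 2 geometric isomers: CN trans; CN cis (chiral).
One of these lacks any improper symmetry element and so occurs as an enantiomeric pair, giving 2 + 1 = 3 stereoisomers in total.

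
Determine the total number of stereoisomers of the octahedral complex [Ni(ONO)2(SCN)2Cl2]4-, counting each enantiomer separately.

In an octahedral complex each vertex has one trans partner and four cis neighbours.
There are 5 geometric isomers: ONO trans, SCN trans, Cl trans; ONO cis, SCN cis, Cl trans; ONO cis, SCN trans, Cl cis; ONO cis, SCN cis, Cl cis (chiral); ONO trans, SCN cis, Cl cis.
One of these lacks any improper symmetry element and so occurs as an enantiomeric pair, giving 5 + 1 = 6 stereoisomers in total.

6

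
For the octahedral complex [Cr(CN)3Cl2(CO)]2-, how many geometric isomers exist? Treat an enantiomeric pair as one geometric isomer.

3

An octahedron has six vertices in three trans pairs; every non-trans pair is cis.
Working through the distinct placements yields 3 geometric isomers: CN mer, Cl trans; CN mer, Cl cis; CN fac, Cl cis.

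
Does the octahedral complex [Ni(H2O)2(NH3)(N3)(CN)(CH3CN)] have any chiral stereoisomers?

Systematic enumeration (placing each ligand type in turn and discarding arrangements equivalent by rotation or reflection) gives 9 geometric isomers.
Of these, 6 lack any improper symmetry element and so occur as enantiomeric pairs, giving 9 + 6 = 15 stereoisomers in total.

yes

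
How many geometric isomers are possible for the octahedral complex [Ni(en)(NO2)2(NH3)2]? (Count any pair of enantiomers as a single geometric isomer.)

3

An octahedron has six vertices in three trans pairs; every non-trans pair is cis.
Each en is bidentate and must span two cis positions.
Systematic placement gives 3 geometric isomers: NO2 cis, NH3 trans; NO2 cis, NH3 cis (chiral); NO2 trans, NH3 cis.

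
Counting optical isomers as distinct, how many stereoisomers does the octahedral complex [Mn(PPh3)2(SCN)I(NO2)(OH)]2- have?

15

Systematic enumeration (placing each ligand type in turn and discarding arrangements equivalent by rotation or reflection) gives 9 geometric isomers.
Of these, 6 lack any improper symmetry element and so occur as enantiomeric pairs, giving 9 + 6 = 15 stereoisomers in total.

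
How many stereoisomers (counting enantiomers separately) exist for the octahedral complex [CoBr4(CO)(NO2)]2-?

2

Systematic placement gives 2 geometric isomers: CO and NO2 mutually trans; CO and NO2 mutually cis.
Each arrangement has an internal mirror plane or centre of symmetry, so none is chiral.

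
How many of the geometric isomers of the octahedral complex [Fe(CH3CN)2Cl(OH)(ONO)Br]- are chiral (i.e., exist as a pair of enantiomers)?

The six octahedral sites form three mutually perpendicular trans pairs.
Placing the ligands in turn and identifying arrangements related by rotation or reflection leaves 9 distinct geometric isomers.
Of these, 6 lack any improper symmetry element and so occur as enantiomeric pairs, giving 9 + 6 = 15 stereoisomers in total.

6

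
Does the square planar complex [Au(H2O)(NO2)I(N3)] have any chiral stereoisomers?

no

In a square planar complex each vertex has one trans partner and two cis neighbours.
Systematic placement gives 3 geometric isomers: (H2O/N3 trans, I/NO2 trans); (H2O/NO2 trans, I/N3 trans); (H2O/I trans, N3/NO2 trans).
Each arrangement has an internal mirror plane or centre of symmetry, so none is chiral.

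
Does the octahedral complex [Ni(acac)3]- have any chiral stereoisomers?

Each acac is bidentate and must span two cis positions.
Only one geometric arrangement is possible; it has no improper symmetry element, so it exists as a pair of enantiomers (2 stereoisomers).

yes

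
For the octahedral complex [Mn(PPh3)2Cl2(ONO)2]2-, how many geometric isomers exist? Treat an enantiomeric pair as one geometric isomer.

An octahedron has six vertices in three trans pairs; every non-trans pair is cis.
Working through the distinct placements yields 5 geometric isomers: PPh3 trans, Cl trans, ONO trans; PPh3 cis, Cl trans, ONO cis; PPh3 trans, Cl cis, ONO cis; PPh3 cis, Cl cis, ONO cis (chiral); PPh3 cis, Cl cis, ONO trans.

5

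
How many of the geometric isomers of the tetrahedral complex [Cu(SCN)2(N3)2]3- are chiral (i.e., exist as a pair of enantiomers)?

0

In a tetrahedral complex all four positions are equivalent and every pair of ligands is adjacent — there is no cis/trans distinction.
Only one geometric arrangement is possible.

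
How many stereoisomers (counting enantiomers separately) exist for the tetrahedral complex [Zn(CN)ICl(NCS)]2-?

Only one geometric arrangement is possible; it has no improper symmetry element, so it exists as a pair of enantiomers (2 stereoisomers).

2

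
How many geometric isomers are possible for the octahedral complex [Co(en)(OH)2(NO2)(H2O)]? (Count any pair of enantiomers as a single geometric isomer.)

4

Each en is bidentate and must span two cis positions.
Systematic placement gives 4 geometric isomers: OH cis (3 arrangements, 2 chiral); OH trans.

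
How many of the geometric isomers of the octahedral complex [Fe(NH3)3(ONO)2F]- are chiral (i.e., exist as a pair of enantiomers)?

0

The six octahedral sites form three mutually perpendicular trans pairs.
The distinct arrangements are (3 in all): NH3 mer, ONO trans; NH3 fac, ONO cis; NH3 mer, ONO cis.
Each arrangement has an internal mirror plane or centre of symmetry, so none is chiral.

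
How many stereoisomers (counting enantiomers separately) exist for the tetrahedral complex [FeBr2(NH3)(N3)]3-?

1

All four vertices of a tetrahedron are equivalent and mutually adjacent, so cis/trans isomerism cannot arise.
Only one geometric arrangement is possible.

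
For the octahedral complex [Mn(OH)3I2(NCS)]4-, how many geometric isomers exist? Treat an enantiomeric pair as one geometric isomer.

3

An octahedron has six vertices in three trans pairs; every non-trans pair is cis.
There are 3 geometric isomers: OH mer, I trans; OH mer, I cis; OH fac, I cis.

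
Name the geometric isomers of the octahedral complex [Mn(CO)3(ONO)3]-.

fac and mer

An octahedron has six vertices in three trans pairs; every non-trans pair is cis.
Systematic placement gives 2 geometric isomers: CO mer; CO fac.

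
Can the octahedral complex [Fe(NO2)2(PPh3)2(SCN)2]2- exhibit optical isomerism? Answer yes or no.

An octahedron has six vertices in three trans pairs; every non-trans pair is cis.
Working through the distinct placements yields 5 geometric isomers: NO2 trans, PPh3 trans, SCN trans; NO2 trans, PPh3 cis, SCN cis; NO2 cis, PPh3 cis, SCN trans; NO2 cis, PPh3 cis, SCN cis (chiral); NO2 cis, PPh3 trans, SCN cis.
One of these lacks any improper symmetry element and so occurs as an enantiomeric pair, giving 5 + 1 = 6 stereoisomers in total.

yes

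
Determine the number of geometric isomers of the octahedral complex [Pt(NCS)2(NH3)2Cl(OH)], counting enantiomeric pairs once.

6

The six octahedral sites form three mutually perpendicular trans pairs.
There are 6 geometric isomers: NCS cis, NH3 cis (3 arrangements, 2 chiral); NCS cis, NH3 trans; NCS trans, NH3 cis; NCS trans, NH3 trans.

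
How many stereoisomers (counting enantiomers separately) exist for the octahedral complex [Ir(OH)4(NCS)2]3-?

An octahedron has six vertices in three trans pairs; every non-trans pair is cis.
Working through the distinct placements yields 2 geometric isomers: NCS trans; NCS cis.
Each arrangement has an internal mirror plane or centre of symmetry, so none is chiral.

2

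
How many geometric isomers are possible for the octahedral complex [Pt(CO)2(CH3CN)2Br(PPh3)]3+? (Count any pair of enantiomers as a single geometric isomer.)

6

In an octahedral complex each vertex has one trans partner and four cis neighbours.
Systematic placement gives 6 geometric isomers: CO cis, CH3CN cis (3 arrangements, 2 chiral); CO trans, CH3CN cis; CO cis, CH3CN trans; CO trans, CH3CN trans.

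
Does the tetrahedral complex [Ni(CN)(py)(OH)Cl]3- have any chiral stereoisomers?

Only one geometric arrangement is possible; it has no improper symmetry element, so it exists as a pair of enantiomers (2 stereoisomers).

yes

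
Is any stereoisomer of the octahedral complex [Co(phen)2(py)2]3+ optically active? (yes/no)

yes

In an octahedral complex each vertex has one trans partner and four cis neighbours.
Each phen is bidentate and must span two cis positions.
Systematic placement gives 2 geometric isomers: py trans; py cis (chiral).
One of these lacks any improper symmetry element and so occurs as an enantiomeric pair, giving 2 + 1 = 3 stereoisomers in total.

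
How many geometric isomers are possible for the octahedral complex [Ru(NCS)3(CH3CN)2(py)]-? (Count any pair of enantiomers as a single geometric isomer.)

An octahedron has six vertices in three trans pairs; every non-trans pair is cis.
There are 3 geometric isomers: NCS mer, CH3CN trans; NCS fac, CH3CN cis; NCS mer, CH3CN cis.

3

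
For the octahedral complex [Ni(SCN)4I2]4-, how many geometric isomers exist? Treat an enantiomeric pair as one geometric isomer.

2

In an octahedral complex each vertex has one trans partner and four cis neighbours.
There are 2 geometric isomers: I trans; I cis.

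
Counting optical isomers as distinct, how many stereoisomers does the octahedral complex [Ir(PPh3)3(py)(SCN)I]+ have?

There are 4 geometric isomers: PPh3 mer (3 arrangements); PPh3 fac (chiral).
One of these lacks any improper symmetry element and so occurs as an enantiomeric pair, giving 4 + 1 = 5 stereoisomers in total.

5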